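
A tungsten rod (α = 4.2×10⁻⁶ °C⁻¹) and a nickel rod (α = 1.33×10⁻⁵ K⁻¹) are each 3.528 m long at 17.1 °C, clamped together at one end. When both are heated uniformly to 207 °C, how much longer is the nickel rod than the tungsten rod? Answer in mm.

ΔT = 189.9 K
tungsten: ΔL = 4.2×10⁻⁶ × 3.528 m × 189.9 = 2.8139×10⁻³ m = 2.8139 mm
nickel: ΔL = 1.33×10⁻⁵ × 3.528 m × 189.9 = 8.9106×10⁻³ m = 8.9106 mm
difference = 8.9106 − 2.8139 = 6.0967 mm

6.10 mm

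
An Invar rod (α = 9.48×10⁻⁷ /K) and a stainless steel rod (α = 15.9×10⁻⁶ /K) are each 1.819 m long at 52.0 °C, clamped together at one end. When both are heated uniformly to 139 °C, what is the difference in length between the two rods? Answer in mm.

ΔT = 87.0 K
Invar: ΔL = 9.48×10⁻⁷ × 1.819 m × 87.0 = 1.5002×10⁻⁴ m = 0.15002 mm
stainless steel: ΔL = 15.9×10⁻⁶ × 1.819 m × 87.0 = 2.5162×10⁻³ m = 2.5162 mm
difference = 2.5162 − 0.15002 = 2.36618 mm

2.37 mm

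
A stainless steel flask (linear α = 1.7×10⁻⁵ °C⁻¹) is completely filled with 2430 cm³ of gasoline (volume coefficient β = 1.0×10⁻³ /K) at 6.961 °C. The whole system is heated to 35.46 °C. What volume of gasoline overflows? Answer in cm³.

65.7 cm³

The flask also expands: β_container ≈ 3α = 5.1×10⁻⁵ /K
Net overflow = V₀(β_liq − 3α_cont)ΔT
β − 3α = 1.00×10⁻³ − 5.1×10⁻⁵ = 9.49×10⁻⁴ /K; ΔT = 28.499 K
ΔV = 2430 × 9.49×10⁻⁴ × 28.499 = 65.7 cm³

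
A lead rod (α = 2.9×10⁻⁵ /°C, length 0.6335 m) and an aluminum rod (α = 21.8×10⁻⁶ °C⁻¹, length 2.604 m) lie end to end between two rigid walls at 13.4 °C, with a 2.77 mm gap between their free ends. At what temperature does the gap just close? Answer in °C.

T = 50.3 °C

Gap closes when ΔL₁ + ΔL₂ = 2.77 mm = 2.77×10⁻³ m
(α₁L₁ + α₂L₂)ΔT = g
α₁L₁ + α₂L₂ = 2.9×10⁻⁵×0.6335 + 21.8×10⁻⁶×2.604 = 7.51387×10⁻⁵ m/K
ΔT = 2.77×10⁻³ / 7.51387×10⁻⁵ = 36.865 K
T = 13.4 + 36.865 = 50.265 °C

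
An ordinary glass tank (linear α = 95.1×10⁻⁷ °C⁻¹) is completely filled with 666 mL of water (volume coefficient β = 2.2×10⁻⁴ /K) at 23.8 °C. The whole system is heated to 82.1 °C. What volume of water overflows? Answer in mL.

The tank also expands: β_container ≈ 3α = 2.853×10⁻⁵ /K
Net overflow = V₀(β_liq − 3α_cont)ΔT
β − 3α = 2.20×10⁻⁴ − 2.853×10⁻⁵ = 1.9147×10⁻⁴ /K; ΔT = 58.3 K
ΔV = 666 × 1.9147×10⁻⁴ × 58.3 = 7.43 mL

7.43 mL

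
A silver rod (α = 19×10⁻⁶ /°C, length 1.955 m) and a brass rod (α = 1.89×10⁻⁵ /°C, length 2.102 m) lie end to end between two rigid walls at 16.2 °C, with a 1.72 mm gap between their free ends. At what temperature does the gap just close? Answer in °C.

T = 38.6 °C

Gap closes when ΔL₁ + ΔL₂ = 1.72 mm = 1.72×10⁻³ m
(α₁L₁ + α₂L₂)ΔT = g
α₁L₁ + α₂L₂ = 19×10⁻⁶×1.955 + 1.89×10⁻⁵×2.102 = 7.68728×10⁻⁵ m/K
ΔT = 1.72×10⁻³ / 7.68728×10⁻⁵ = 22.375 K
T = 16.2 + 22.375 = 38.575 °C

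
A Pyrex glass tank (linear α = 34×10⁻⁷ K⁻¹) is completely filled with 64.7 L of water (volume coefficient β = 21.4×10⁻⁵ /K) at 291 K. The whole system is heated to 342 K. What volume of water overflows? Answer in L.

0.672 L

The tank also expands: β_container ≈ 3α = 1.02×10⁻⁵ /K
Net overflow = V₀(β_liq − 3α_cont)ΔT
β − 3α = 2.14×10⁻⁴ − 1.02×10⁻⁵ = 2.038×10⁻⁴ /K; ΔT = 51 K
ΔV = 64.7 × 2.038×10⁻⁴ × 51 = 0.672 L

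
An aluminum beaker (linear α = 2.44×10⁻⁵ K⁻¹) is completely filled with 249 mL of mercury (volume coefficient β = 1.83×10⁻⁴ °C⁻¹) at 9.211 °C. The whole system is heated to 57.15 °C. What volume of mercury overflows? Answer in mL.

1.31 mL

The beaker also expands: β_container ≈ 3α = 7.32×10⁻⁵ /K
Net overflow = V₀(β_liq − 3α_cont)ΔT
β − 3α = 1.83×10⁻⁴ − 7.32×10⁻⁵ = 1.098×10⁻⁴ /K; ΔT = 47.939 K
ΔV = 249 × 1.098×10⁻⁴ × 47.939 = 1.31 mL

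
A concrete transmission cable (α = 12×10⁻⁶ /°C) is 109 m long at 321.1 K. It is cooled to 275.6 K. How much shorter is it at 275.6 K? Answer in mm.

|ΔT| = |275.6 − 321.1| = 45.5 K
ΔL = αL₀ΔT = (12×10⁻⁶)(109)(45.5) = 5.95×10⁻² m

ΔL = 59.5 mm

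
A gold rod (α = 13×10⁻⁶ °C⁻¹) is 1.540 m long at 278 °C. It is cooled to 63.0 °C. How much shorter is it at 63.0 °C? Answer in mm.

|ΔT| = |63.0 − 278| = 215.0 K
ΔL = αL₀ΔT = (13×10⁻⁶)(1.540)(215.0) = 4.30×10⁻³ m

ΔL = 4.30 mm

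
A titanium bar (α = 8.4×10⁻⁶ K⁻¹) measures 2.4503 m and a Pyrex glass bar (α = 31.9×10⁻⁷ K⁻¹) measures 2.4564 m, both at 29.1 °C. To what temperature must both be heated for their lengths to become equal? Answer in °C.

L₁(1 + α₁ΔT) = L₂(1 + α₂ΔT) ⇒ ΔT = (L₂ − L₁)/(α₁L₁ − α₂L₂)
L₂ − L₁ = 2.4564 − 2.4503 = 6.10×10⁻³ m
α₁L₁ − α₂L₂ = 8.4×10⁻⁶×2.4503 − 31.9×10⁻⁷×2.4564 = 1.2746604×10⁻⁵ m/K
ΔT = 6.10×10⁻³ / 1.2746604×10⁻⁵ = 478.559 K
T = 29.1 + 478.559 = 507.659 °C

T = 507.7 °C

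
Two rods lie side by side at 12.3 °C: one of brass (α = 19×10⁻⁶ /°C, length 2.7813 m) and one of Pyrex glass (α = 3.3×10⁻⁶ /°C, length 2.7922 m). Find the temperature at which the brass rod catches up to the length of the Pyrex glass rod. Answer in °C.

T = 262.1 °C

Equal length when α₁L₁ΔT − α₂L₂ΔT = L₂ − L₁ = 1.09×10⁻² m
α₁L₁ = 5.28447×10⁻⁵, α₂L₂ = 9.21426×10⁻⁶ → Δ(αL) = 4.363044×10⁻⁵ m/K
ΔT = 1.09×10⁻² / 4.363044×10⁻⁵ = 249.826 K, so T = 12.3 + 249.826 = 262.126 °C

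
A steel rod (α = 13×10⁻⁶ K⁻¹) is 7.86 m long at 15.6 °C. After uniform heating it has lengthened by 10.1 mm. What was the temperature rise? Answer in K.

ΔT = 98.8 K

ΔL = αL₀ΔT ⇒ ΔT = ΔL / (αL₀)
ΔT = 10.1×10⁻³ m / (13×10⁻⁶ × 7.86 m) = 98.845 K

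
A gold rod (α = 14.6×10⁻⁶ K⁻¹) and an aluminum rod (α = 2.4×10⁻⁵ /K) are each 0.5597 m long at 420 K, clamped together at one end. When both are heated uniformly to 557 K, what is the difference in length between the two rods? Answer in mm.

0.721 mm

ΔT = 137 K
gold: ΔL = 14.6×10⁻⁶ × 0.5597 m × 137 = 1.1195×10⁻³ m = 1.1195 mm
aluminum: ΔL = 2.4×10⁻⁵ × 0.5597 m × 137 = 1.8403×10⁻³ m = 1.8403 mm
difference = 1.8403 − 1.1195 = 0.7208 mm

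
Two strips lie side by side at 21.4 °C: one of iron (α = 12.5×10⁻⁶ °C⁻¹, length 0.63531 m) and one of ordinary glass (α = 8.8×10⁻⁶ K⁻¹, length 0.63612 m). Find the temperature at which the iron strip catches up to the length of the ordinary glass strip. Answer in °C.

T = 367.0 °C

Equal length when α₁L₁ΔT − α₂L₂ΔT = L₂ − L₁ = 8.10×10⁻⁴ m
α₁L₁ = 7.941375×10⁻⁶, α₂L₂ = 5.597856×10⁻⁶ → Δ(αL) = 2.343519×10⁻⁶ m/K
ΔT = 8.10×10⁻⁴ / 2.343519×10⁻⁶ = 345.634 K, so T = 21.4 + 345.634 = 367.034 °C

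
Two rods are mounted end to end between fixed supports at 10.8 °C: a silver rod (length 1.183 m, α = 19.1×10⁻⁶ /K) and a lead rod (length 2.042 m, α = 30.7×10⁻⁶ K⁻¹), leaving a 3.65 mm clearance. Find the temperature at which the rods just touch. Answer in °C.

T = 53.6 °C

Gap closes when ΔL₁ + ΔL₂ = 3.65 mm = 3.65×10⁻³ m
(α₁L₁ + α₂L₂)ΔT = g
α₁L₁ + α₂L₂ = 19.1×10⁻⁶×1.183 + 30.7×10⁻⁶×2.042 = 8.52847×10⁻⁵ m/K
ΔT = 3.65×10⁻³ / 8.52847×10⁻⁵ = 42.798 K
T = 10.8 + 42.798 = 53.598 °C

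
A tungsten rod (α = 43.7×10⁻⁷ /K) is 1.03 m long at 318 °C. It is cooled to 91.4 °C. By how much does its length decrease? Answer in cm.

|ΔT| = |91.4 − 318| = 226.6 K
ΔL = αL₀ΔT = (43.7×10⁻⁷)(1.03)(226.6) = 1.02×10⁻³ m

ΔL = 0.102 cm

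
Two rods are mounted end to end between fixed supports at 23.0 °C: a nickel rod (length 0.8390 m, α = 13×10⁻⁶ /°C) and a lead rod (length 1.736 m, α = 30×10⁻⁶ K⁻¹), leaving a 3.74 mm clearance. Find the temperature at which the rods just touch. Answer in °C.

α₁L₁ = 1.0907×10⁻⁵ m/K, α₂L₂ = 5.208×10⁻⁵ m/K → total 6.2987×10⁻⁵ m/K
ΔT = g/(α₁L₁+α₂L₂) = 3.74×10⁻³ / 6.2987×10⁻⁵ = 59.377 K
T = 23.0 + 59.377 = 82.377 °C

T = 82.4 °C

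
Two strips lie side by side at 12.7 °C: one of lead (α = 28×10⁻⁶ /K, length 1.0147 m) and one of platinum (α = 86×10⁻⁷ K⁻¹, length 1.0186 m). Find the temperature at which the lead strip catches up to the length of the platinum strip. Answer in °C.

T = 211.2 °C

Equal length when α₁L₁ΔT − α₂L₂ΔT = L₂ − L₁ = 3.90×10⁻³ m
α₁L₁ = 2.84116×10⁻⁵, α₂L₂ = 8.75996×10⁻⁶ → Δ(αL) = 1.965164×10⁻⁵ m/K
ΔT = 3.90×10⁻³ / 1.965164×10⁻⁵ = 198.457 K, so T = 12.7 + 198.457 = 211.157 °C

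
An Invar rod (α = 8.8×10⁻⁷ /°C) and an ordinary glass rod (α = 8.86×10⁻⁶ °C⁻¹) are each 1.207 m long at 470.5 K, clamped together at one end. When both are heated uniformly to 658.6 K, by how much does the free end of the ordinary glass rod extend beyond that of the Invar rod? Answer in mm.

ΔT = 188.1 K
Invar: ΔL = 8.8×10⁻⁷ × 1.207 m × 188.1 = 1.9979×10⁻⁴ m = 0.19979 mm
ordinary glass: ΔL = 8.86×10⁻⁶ × 1.207 m × 188.1 = 2.0115×10⁻³ m = 2.0115 mm
difference = 2.0115 − 0.19979 = 1.81171 mm

1.81 mm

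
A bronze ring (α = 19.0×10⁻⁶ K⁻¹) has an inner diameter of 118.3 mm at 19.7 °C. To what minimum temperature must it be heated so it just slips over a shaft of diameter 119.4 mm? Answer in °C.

T = 509 °C

Required Δd = 119.4 − 118.3 = 1.1 mm
Δd = αd₀ΔT ⇒ ΔT = Δd/(αd₀) = 1.1 / (19.0×10⁻⁶ × 118.3) = 489.39 K
T_min = 19.7 + 489.39 = 509.09 °C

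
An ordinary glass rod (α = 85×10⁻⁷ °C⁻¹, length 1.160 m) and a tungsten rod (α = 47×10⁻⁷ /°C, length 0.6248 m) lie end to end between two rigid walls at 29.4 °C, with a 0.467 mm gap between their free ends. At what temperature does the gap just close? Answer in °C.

α₁L₁ = 9.860×10⁻⁶ m/K, α₂L₂ = 2.93656×10⁻⁶ m/K → total 1.279656×10⁻⁵ m/K
ΔT = g/(α₁L₁+α₂L₂) = 4.67×10⁻⁴ / 1.279656×10⁻⁵ = 36.494 K
T = 29.4 + 36.494 = 65.894 °C

T = 65.9 °C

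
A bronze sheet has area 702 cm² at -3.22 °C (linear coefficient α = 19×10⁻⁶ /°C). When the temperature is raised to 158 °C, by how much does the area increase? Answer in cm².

Area coefficient ≈ 2α; |ΔT| = 161.22 K
ΔA = 2αA₀ΔT = 2(19×10⁻⁶)(702)(161.22) = 4.30 cm²

ΔA = 4.30 cm²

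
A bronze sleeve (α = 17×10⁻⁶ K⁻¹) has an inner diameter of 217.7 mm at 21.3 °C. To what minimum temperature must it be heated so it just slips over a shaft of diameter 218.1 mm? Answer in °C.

Required Δd = 218.1 − 217.7 = 0.4 mm
Δd = αd₀ΔT ⇒ ΔT = Δd/(αd₀) = 0.4 / (17×10⁻⁶ × 217.7) = 108.08 K
T_min = 21.3 + 108.08 = 129.38 °C

T = 129 °C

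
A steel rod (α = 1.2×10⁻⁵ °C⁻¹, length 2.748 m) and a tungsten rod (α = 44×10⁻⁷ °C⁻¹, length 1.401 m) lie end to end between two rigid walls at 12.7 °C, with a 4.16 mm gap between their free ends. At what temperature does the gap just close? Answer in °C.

Gap closes when ΔL₁ + ΔL₂ = 4.16 mm = 4.16×10⁻³ m
(α₁L₁ + α₂L₂)ΔT = g
α₁L₁ + α₂L₂ = 1.2×10⁻⁵×2.748 + 44×10⁻⁷×1.401 = 3.91404×10⁻⁵ m/K
ΔT = 4.16×10⁻³ / 3.91404×10⁻⁵ = 106.28 K
T = 12.7 + 106.28 = 118.98 °C

T = 119 °C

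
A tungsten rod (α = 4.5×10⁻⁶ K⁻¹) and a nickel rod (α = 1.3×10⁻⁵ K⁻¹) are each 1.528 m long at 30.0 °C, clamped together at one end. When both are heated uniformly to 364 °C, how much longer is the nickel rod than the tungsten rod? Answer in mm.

4.34 mm

ΔT = 334.0 K
tungsten: ΔL = 4.5×10⁻⁶ × 1.528 m × 334.0 = 2.2966×10⁻³ m = 2.2966 mm
nickel: ΔL = 1.3×10⁻⁵ × 1.528 m × 334.0 = 6.6346×10⁻³ m = 6.6346 mm
difference = 6.6346 − 2.2966 = 4.3380 mm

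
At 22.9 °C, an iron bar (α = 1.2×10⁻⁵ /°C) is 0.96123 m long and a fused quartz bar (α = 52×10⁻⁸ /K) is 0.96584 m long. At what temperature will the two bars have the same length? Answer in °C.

Equal length when α₁L₁ΔT − α₂L₂ΔT = L₂ − L₁ = 4.61×10⁻³ m
α₁L₁ = 1.153476×10⁻⁵, α₂L₂ = 5.022368×10⁻⁷ → Δ(αL) = 1.10325232×10⁻⁵ m/K
ΔT = 4.61×10⁻³ / 1.10325232×10⁻⁵ = 417.855 K, so T = 22.9 + 417.855 = 440.755 °C

T = 440.8 °C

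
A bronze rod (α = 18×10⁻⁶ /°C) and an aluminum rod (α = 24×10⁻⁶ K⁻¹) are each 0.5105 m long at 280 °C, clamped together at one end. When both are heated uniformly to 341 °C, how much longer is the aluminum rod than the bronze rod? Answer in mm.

ΔT = 61 K
bronze: ΔL = 18×10⁻⁶ × 0.5105 m × 61 = 5.6053×10⁻⁴ m = 0.56053 mm
aluminum: ΔL = 24×10⁻⁶ × 0.5105 m × 61 = 7.4737×10⁻⁴ m = 0.74737 mm
difference = 0.74737 − 0.56053 = 0.18684 mm

0.187 mm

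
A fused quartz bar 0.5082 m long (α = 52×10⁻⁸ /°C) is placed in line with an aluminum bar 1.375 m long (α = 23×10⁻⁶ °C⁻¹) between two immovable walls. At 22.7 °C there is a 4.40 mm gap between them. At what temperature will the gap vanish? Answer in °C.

T = 161 °C

Gap closes when ΔL₁ + ΔL₂ = 4.40 mm = 4.40×10⁻³ m
(α₁L₁ + α₂L₂)ΔT = g
α₁L₁ + α₂L₂ = 52×10⁻⁸×0.5082 + 23×10⁻⁶×1.375 = 3.1889264×10⁻⁵ m/K
ΔT = 4.40×10⁻³ / 3.1889264×10⁻⁵ = 137.98 K
T = 22.7 + 137.98 = 160.68 °C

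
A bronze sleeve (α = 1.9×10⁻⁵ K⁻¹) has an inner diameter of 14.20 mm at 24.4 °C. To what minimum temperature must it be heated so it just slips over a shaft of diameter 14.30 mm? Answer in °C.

Required Δd = 14.30 − 14.20 = 0.10 mm
Δd = αd₀ΔT ⇒ ΔT = Δd/(αd₀) = 0.10 / (1.9×10⁻⁵ × 14.20) = 370.64 K
T_min = 24.4 + 370.64 = 395.04 °C

T = 395 °C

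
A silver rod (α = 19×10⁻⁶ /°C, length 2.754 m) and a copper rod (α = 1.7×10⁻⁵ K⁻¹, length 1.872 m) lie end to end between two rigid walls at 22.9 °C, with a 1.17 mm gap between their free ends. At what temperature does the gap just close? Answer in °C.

Gap closes when ΔL₁ + ΔL₂ = 1.17 mm = 1.17×10⁻³ m
(α₁L₁ + α₂L₂)ΔT = g
α₁L₁ + α₂L₂ = 19×10⁻⁶×2.754 + 1.7×10⁻⁵×1.872 = 8.415×10⁻⁵ m/K
ΔT = 1.17×10⁻³ / 8.415×10⁻⁵ = 13.904 K
T = 22.9 + 13.904 = 36.804 °C

T = 36.8 °C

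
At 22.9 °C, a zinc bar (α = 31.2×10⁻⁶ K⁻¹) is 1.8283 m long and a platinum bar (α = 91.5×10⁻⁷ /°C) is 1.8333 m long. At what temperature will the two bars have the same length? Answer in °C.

T = 147.1 °C

Equal length when α₁L₁ΔT − α₂L₂ΔT = L₂ − L₁ = 5.00×10⁻³ m
α₁L₁ = 5.704296×10⁻⁵, α₂L₂ = 1.6774695×10⁻⁵ → Δ(αL) = 4.0268265×10⁻⁵ m/K
ΔT = 5.00×10⁻³ / 4.0268265×10⁻⁵ = 124.167 K, so T = 22.9 + 124.167 = 147.067 °C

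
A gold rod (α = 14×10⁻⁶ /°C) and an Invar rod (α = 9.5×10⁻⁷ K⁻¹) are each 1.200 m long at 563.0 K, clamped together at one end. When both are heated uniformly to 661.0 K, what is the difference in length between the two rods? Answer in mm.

ΔT = 98.0 K
gold: ΔL = 14×10⁻⁶ × 1.200 m × 98.0 = 1.6464×10⁻³ m = 1.6464 mm
Invar: ΔL = 9.5×10⁻⁷ × 1.200 m × 98.0 = 1.1172×10⁻⁴ m = 0.11172 mm
difference = 1.6464 − 0.11172 = 1.53468 mm

1.53 mm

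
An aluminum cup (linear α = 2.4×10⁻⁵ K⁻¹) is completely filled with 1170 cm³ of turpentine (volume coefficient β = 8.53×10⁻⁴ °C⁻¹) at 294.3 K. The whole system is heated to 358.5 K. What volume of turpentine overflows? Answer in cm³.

The cup also expands: β_container ≈ 3α = 7.2×10⁻⁵ /K
Net overflow = V₀(β_liq − 3α_cont)ΔT
β − 3α = 8.53×10⁻⁴ − 7.2×10⁻⁵ = 7.81×10⁻⁴ /K; ΔT = 64.2 K
ΔV = 1170 × 7.81×10⁻⁴ × 64.2 = 58.7 cm³

58.7 cm³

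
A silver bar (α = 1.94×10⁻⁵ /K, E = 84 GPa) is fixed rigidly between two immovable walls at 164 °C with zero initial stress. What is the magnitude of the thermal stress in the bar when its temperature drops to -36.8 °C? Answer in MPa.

Fully constrained: the free strain ε = αΔT is blocked, so σ = Eε = EαΔT.
|ΔT| = 200.8 K
σ = 84.0×10⁹ × 1.94×10⁻⁵ × 200.8 = 3.27×10⁸ Pa

σ = 327 MPa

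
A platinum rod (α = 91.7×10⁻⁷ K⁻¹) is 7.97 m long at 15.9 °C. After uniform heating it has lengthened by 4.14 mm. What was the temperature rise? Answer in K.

ΔL = αL₀ΔT ⇒ ΔT = ΔL / (αL₀)
ΔT = 4.14×10⁻³ m / (91.7×10⁻⁷ × 7.97 m) = 56.646 K

ΔT = 56.6 K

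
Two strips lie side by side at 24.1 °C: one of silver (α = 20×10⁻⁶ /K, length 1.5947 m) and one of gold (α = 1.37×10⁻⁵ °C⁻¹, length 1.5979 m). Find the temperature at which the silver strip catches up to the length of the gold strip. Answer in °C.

T = 344.0 °C

Equal length when α₁L₁ΔT − α₂L₂ΔT = L₂ − L₁ = 3.20×10⁻³ m
α₁L₁ = 3.1894×10⁻⁵, α₂L₂ = 2.189123×10⁻⁵ → Δ(αL) = 1.000277×10⁻⁵ m/K
ΔT = 3.20×10⁻³ / 1.000277×10⁻⁵ = 319.911 K, so T = 24.1 + 319.911 = 344.011 °C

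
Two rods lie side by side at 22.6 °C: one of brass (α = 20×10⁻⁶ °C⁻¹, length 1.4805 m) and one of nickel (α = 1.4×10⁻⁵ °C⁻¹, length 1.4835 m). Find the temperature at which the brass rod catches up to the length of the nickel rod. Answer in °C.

Equal length when α₁L₁ΔT − α₂L₂ΔT = L₂ − L₁ = 3.00×10⁻³ m
α₁L₁ = 2.961×10⁻⁵, α₂L₂ = 2.0769×10⁻⁵ → Δ(αL) = 8.841×10⁻⁶ m/K
ΔT = 3.00×10⁻³ / 8.841×10⁻⁶ = 339.328 K, so T = 22.6 + 339.328 = 361.928 °C

T = 361.9 °C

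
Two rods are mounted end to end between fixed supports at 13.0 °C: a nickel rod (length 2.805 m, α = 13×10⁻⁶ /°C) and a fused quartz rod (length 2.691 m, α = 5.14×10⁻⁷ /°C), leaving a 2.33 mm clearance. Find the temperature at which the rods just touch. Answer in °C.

α₁L₁ = 3.6465×10⁻⁵ m/K, α₂L₂ = 1.383174×10⁻⁶ m/K → total 3.7848174×10⁻⁵ m/K
ΔT = g/(α₁L₁+α₂L₂) = 2.33×10⁻³ / 3.7848174×10⁻⁵ = 61.562 K
T = 13.0 + 61.562 = 74.562 °C

T = 74.6 °C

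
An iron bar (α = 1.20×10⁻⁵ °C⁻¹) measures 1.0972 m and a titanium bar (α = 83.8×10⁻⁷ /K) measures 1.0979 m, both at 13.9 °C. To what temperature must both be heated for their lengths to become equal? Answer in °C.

T = 190.4 °C

L₁(1 + α₁ΔT) = L₂(1 + α₂ΔT) ⇒ ΔT = (L₂ − L₁)/(α₁L₁ − α₂L₂)
L₂ − L₁ = 1.0979 − 1.0972 = 7.00×10⁻⁴ m
α₁L₁ − α₂L₂ = 1.20×10⁻⁵×1.0972 − 83.8×10⁻⁷×1.0979 = 3.965998×10⁻⁶ m/K
ΔT = 7.00×10⁻⁴ / 3.965998×10⁻⁶ = 176.500 K
T = 13.9 + 176.500 = 190.400 °C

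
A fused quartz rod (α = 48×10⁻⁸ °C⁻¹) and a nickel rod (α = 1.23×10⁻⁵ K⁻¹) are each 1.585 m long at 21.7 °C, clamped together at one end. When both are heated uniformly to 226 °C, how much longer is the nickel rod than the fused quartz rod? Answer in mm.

3.83 mm

ΔT = 204.3 K
fused quartz: ΔL = 48×10⁻⁸ × 1.585 m × 204.3 = 1.5543×10⁻⁴ m = 0.15543 mm
nickel: ΔL = 1.23×10⁻⁵ × 1.585 m × 204.3 = 3.9829×10⁻³ m = 3.9829 mm
difference = 3.9829 − 0.15543 = 3.82747 mm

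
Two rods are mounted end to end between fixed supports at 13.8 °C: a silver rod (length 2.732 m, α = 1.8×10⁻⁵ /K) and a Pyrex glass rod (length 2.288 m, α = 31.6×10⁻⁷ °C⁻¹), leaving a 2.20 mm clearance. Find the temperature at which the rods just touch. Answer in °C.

T = 52.8 °C

α₁L₁ = 4.9176×10⁻⁵ m/K, α₂L₂ = 7.23008×10⁻⁶ m/K → total 5.640608×10⁻⁵ m/K
ΔT = g/(α₁L₁+α₂L₂) = 2.20×10⁻³ / 5.640608×10⁻⁵ = 39.003 K
T = 13.8 + 39.003 = 52.803 °C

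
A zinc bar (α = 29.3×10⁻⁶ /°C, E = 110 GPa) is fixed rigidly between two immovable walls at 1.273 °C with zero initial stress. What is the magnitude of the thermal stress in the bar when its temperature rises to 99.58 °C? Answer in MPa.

σ = 317 MPa

Fully constrained: the free strain ε = αΔT is blocked, so σ = Eε = EαΔT.
|ΔT| = 98.307 K
σ = 110×10⁹ × 29.3×10⁻⁶ × 98.307 = 3.17×10⁸ Pa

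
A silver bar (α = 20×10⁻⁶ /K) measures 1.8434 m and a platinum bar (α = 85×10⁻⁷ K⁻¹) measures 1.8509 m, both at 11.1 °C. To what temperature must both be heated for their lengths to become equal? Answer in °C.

Equal length when α₁L₁ΔT − α₂L₂ΔT = L₂ − L₁ = 7.50×10⁻³ m
α₁L₁ = 3.6868×10⁻⁵, α₂L₂ = 1.573265×10⁻⁵ → Δ(αL) = 2.113535×10⁻⁵ m/K
ΔT = 7.50×10⁻³ / 2.113535×10⁻⁵ = 354.856 K, so T = 11.1 + 354.856 = 365.956 °C

T = 366.0 °C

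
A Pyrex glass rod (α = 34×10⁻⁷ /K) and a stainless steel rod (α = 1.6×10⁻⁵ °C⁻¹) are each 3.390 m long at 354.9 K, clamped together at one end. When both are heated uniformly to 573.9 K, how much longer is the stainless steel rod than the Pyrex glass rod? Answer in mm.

9.35 mm

ΔT = 219.0 K
Pyrex glass: ΔL = 34×10⁻⁷ × 3.390 m × 219.0 = 2.5242×10⁻³ m = 2.5242 mm
stainless steel: ΔL = 1.6×10⁻⁵ × 3.390 m × 219.0 = 1.1879×10⁻² m = 11.879 mm
difference = 11.879 − 2.5242 = 9.3548 mm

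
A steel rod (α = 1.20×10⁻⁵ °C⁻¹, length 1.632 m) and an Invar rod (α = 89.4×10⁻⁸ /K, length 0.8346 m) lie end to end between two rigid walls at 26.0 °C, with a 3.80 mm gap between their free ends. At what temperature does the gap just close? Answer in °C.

T = 213 °C

Gap closes when ΔL₁ + ΔL₂ = 3.80 mm = 3.80×10⁻³ m
(α₁L₁ + α₂L₂)ΔT = g
α₁L₁ + α₂L₂ = 1.20×10⁻⁵×1.632 + 89.4×10⁻⁸×0.8346 = 2.03301324×10⁻⁵ m/K
ΔT = 3.80×10⁻³ / 2.03301324×10⁻⁵ = 186.91 K
T = 26.0 + 186.91 = 212.91 °C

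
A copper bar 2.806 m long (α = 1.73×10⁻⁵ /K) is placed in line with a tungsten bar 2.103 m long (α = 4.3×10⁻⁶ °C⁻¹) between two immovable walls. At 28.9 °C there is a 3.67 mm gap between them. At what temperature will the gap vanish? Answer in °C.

T = 92.6 °C

Gap closes when ΔL₁ + ΔL₂ = 3.67 mm = 3.67×10⁻³ m
(α₁L₁ + α₂L₂)ΔT = g
α₁L₁ + α₂L₂ = 1.73×10⁻⁵×2.806 + 4.3×10⁻⁶×2.103 = 5.75867×10⁻⁵ m/K
ΔT = 3.67×10⁻³ / 5.75867×10⁻⁵ = 63.730 K
T = 28.9 + 63.730 = 92.630 °C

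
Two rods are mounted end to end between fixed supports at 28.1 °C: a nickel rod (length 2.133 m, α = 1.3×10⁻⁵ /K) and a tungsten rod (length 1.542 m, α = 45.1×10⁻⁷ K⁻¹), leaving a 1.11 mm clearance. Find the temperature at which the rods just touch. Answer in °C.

Gap closes when ΔL₁ + ΔL₂ = 1.11 mm = 1.11×10⁻³ m
(α₁L₁ + α₂L₂)ΔT = g
α₁L₁ + α₂L₂ = 1.3×10⁻⁵×2.133 + 45.1×10⁻⁷×1.542 = 3.468342×10⁻⁵ m/K
ΔT = 1.11×10⁻³ / 3.468342×10⁻⁵ = 32.004 K
T = 28.1 + 32.004 = 60.104 °C

T = 60.1 °C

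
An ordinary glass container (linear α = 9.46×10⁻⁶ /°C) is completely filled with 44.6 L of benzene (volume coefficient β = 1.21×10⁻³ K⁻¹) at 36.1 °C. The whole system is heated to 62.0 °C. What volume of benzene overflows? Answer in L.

1.36 L

The container also expands: β_container ≈ 3α = 2.838×10⁻⁵ /K
Net overflow = V₀(β_liq − 3α_cont)ΔT
β − 3α = 1.21×10⁻³ − 2.838×10⁻⁵ = 1.18162×10⁻³ /K; ΔT = 25.9 K
ΔV = 44.6 × 1.18162×10⁻³ × 25.9 = 1.36 L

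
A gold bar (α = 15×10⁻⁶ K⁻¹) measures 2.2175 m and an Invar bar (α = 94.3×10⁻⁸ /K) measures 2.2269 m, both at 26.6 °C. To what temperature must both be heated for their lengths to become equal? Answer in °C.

Equal length when α₁L₁ΔT − α₂L₂ΔT = L₂ − L₁ = 9.40×10⁻³ m
α₁L₁ = 3.32625×10⁻⁵, α₂L₂ = 2.0999667×10⁻⁶ → Δ(αL) = 3.11625333×10⁻⁵ m/K
ΔT = 9.40×10⁻³ / 3.11625333×10⁻⁵ = 301.644 K, so T = 26.6 + 301.644 = 328.244 °C

T = 328.2 °C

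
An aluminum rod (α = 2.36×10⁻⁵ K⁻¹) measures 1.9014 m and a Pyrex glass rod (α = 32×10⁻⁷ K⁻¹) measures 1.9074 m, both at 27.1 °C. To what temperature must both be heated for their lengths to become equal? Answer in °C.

L₁(1 + α₁ΔT) = L₂(1 + α₂ΔT) ⇒ ΔT = (L₂ − L₁)/(α₁L₁ − α₂L₂)
L₂ − L₁ = 1.9074 − 1.9014 = 6.00×10⁻³ m
α₁L₁ − α₂L₂ = 2.36×10⁻⁵×1.9014 − 32×10⁻⁷×1.9074 = 3.876936×10⁻⁵ m/K
ΔT = 6.00×10⁻³ / 3.876936×10⁻⁵ = 154.761 K
T = 27.1 + 154.761 = 181.861 °C

T = 181.9 °C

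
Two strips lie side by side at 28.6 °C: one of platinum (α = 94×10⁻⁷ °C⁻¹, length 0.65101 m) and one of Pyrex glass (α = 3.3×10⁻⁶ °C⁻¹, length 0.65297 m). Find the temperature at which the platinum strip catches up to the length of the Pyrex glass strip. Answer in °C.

T = 523.0 °C

L₁(1 + α₁ΔT) = L₂(1 + α₂ΔT) ⇒ ΔT = (L₂ − L₁)/(α₁L₁ − α₂L₂)
L₂ − L₁ = 0.65297 − 0.65101 = 1.96×10⁻³ m
α₁L₁ − α₂L₂ = 94×10⁻⁷×0.65101 − 3.3×10⁻⁶×0.65297 = 3.964693×10⁻⁶ m/K
ΔT = 1.96×10⁻³ / 3.964693×10⁻⁶ = 494.364 K
T = 28.6 + 494.364 = 522.964 °C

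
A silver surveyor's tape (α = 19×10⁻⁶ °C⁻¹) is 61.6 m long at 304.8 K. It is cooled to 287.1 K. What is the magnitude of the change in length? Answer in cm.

ΔL = 2.07 cm

|ΔT| = |287.1 − 304.8| = 17.7 K
ΔL = αL₀ΔT = (19×10⁻⁶)(61.6)(17.7) = 2.07×10⁻² m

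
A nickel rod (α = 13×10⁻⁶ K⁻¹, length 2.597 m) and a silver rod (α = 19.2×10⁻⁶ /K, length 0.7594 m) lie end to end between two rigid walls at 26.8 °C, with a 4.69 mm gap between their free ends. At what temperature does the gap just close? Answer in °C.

T = 124 °C

α₁L₁ = 3.3761×10⁻⁵ m/K, α₂L₂ = 1.458048×10⁻⁵ m/K → total 4.834148×10⁻⁵ m/K
ΔT = g/(α₁L₁+α₂L₂) = 4.69×10⁻³ / 4.834148×10⁻⁵ = 97.02 K
T = 26.8 + 97.02 = 123.82 °C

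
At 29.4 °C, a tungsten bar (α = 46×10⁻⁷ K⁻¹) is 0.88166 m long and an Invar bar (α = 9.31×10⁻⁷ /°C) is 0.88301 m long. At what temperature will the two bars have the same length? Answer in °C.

T = 446.9 °C

L₁(1 + α₁ΔT) = L₂(1 + α₂ΔT) ⇒ ΔT = (L₂ − L₁)/(α₁L₁ − α₂L₂)
L₂ − L₁ = 0.88301 − 0.88166 = 1.35×10⁻³ m
α₁L₁ − α₂L₂ = 46×10⁻⁷×0.88166 − 9.31×10⁻⁷×0.88301 = 3.23355369×10⁻⁶ m/K
ΔT = 1.35×10⁻³ / 3.23355369×10⁻⁶ = 417.497 K
T = 29.4 + 417.497 = 446.897 °C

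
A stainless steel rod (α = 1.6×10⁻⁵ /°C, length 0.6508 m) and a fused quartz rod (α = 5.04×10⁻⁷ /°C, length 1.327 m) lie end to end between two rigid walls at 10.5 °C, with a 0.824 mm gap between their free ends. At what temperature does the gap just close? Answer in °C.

α₁L₁ = 1.04128×10⁻⁵ m/K, α₂L₂ = 6.68808×10⁻⁷ m/K → total 1.1081608×10⁻⁵ m/K
ΔT = g/(α₁L₁+α₂L₂) = 8.24×10⁻⁴ / 1.1081608×10⁻⁵ = 74.357 K
T = 10.5 + 74.357 = 84.857 °C

T = 84.9 °C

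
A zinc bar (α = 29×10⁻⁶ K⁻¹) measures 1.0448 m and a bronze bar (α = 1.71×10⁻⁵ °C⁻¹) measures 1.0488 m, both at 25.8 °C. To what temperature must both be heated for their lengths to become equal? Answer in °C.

L₁(1 + α₁ΔT) = L₂(1 + α₂ΔT) ⇒ ΔT = (L₂ − L₁)/(α₁L₁ − α₂L₂)
L₂ − L₁ = 1.0488 − 1.0448 = 4.00×10⁻³ m
α₁L₁ − α₂L₂ = 29×10⁻⁶×1.0448 − 1.71×10⁻⁵×1.0488 = 1.236472×10⁻⁵ m/K
ΔT = 4.00×10⁻³ / 1.236472×10⁻⁵ = 323.501 K
T = 25.8 + 323.501 = 349.301 °C

T = 349.3 °C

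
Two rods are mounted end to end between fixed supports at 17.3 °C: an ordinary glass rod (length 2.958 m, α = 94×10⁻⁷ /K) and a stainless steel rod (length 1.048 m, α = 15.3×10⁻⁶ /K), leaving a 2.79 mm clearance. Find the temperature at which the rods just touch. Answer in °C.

α₁L₁ = 2.78052×10⁻⁵ m/K, α₂L₂ = 1.60344×10⁻⁵ m/K → total 4.38396×10⁻⁵ m/K
ΔT = g/(α₁L₁+α₂L₂) = 2.79×10⁻³ / 4.38396×10⁻⁵ = 63.641 K
T = 17.3 + 63.641 = 80.941 °C

T = 80.9 °C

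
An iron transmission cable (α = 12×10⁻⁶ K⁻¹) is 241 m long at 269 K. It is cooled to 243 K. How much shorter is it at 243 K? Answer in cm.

|ΔT| = |243 − 269| = 26 K
ΔL = αL₀ΔT = (12×10⁻⁶)(241)(26) = 7.52×10⁻² m

ΔL = 7.52 cm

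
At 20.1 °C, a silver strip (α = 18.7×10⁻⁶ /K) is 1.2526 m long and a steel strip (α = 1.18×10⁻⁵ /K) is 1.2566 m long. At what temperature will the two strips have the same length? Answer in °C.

Equal length when α₁L₁ΔT − α₂L₂ΔT = L₂ − L₁ = 4.00×10⁻³ m
α₁L₁ = 2.342362×10⁻⁵, α₂L₂ = 1.482788×10⁻⁵ → Δ(αL) = 8.59574×10⁻⁶ m/K
ΔT = 4.00×10⁻³ / 8.59574×10⁻⁶ = 465.347 K, so T = 20.1 + 465.347 = 485.447 °C

T = 485.4 °C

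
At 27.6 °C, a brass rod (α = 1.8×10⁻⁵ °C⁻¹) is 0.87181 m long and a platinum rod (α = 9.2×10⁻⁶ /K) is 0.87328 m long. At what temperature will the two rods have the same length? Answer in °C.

Equal length when α₁L₁ΔT − α₂L₂ΔT = L₂ − L₁ = 1.47×10⁻³ m
α₁L₁ = 1.569258×10⁻⁵, α₂L₂ = 8.034176×10⁻⁶ → Δ(αL) = 7.658404×10⁻⁶ m/K
ΔT = 1.47×10⁻³ / 7.658404×10⁻⁶ = 191.946 K, so T = 27.6 + 191.946 = 219.546 °C

T = 219.5 °C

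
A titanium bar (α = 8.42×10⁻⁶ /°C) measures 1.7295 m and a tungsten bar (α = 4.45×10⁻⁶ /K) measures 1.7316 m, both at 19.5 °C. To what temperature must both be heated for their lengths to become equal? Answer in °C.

L₁(1 + α₁ΔT) = L₂(1 + α₂ΔT) ⇒ ΔT = (L₂ − L₁)/(α₁L₁ − α₂L₂)
L₂ − L₁ = 1.7316 − 1.7295 = 2.10×10⁻³ m
α₁L₁ − α₂L₂ = 8.42×10⁻⁶×1.7295 − 4.45×10⁻⁶×1.7316 = 6.85677×10⁻⁶ m/K
ΔT = 2.10×10⁻³ / 6.85677×10⁻⁶ = 306.267 K
T = 19.5 + 306.267 = 325.767 °C

T = 325.8 °C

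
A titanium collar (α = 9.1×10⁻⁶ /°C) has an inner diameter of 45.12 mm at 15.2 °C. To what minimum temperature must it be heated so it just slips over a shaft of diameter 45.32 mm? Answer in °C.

Required Δd = 45.32 − 45.12 = 0.20 mm
Δd = αd₀ΔT ⇒ ΔT = Δd/(αd₀) = 0.20 / (9.1×10⁻⁶ × 45.12) = 487.10 K
T_min = 15.2 + 487.10 = 502.30 °C

T = 502 °C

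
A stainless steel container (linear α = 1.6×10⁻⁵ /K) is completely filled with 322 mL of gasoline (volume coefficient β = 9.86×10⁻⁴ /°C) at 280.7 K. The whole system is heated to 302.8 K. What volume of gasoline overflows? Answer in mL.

The container also expands: β_container ≈ 3α = 4.8×10⁻⁵ /K
Net overflow = V₀(β_liq − 3α_cont)ΔT
β − 3α = 9.86×10⁻⁴ − 4.8×10⁻⁵ = 9.38×10⁻⁴ /K; ΔT = 22.1 K
ΔV = 322 × 9.38×10⁻⁴ × 22.1 = 6.67 mL

6.67 mL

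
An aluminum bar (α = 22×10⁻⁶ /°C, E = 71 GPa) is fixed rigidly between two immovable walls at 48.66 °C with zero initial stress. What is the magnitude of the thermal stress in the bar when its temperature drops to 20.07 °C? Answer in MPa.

σ = 44.7 MPa

Fully constrained: the free strain ε = αΔT is blocked, so σ = Eε = EαΔT.
|ΔT| = 28.59 K
σ = 71.0×10⁹ × 22×10⁻⁶ × 28.59 = 4.47×10⁷ Pa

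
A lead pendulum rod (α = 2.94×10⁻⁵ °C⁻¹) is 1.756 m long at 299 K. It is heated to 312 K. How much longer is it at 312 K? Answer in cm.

|ΔT| = |312 − 299| = 13 K
ΔL = αL₀ΔT = (2.94×10⁻⁵)(1.756)(13) = 6.71×10⁻⁴ m

ΔL = 0.0671 cm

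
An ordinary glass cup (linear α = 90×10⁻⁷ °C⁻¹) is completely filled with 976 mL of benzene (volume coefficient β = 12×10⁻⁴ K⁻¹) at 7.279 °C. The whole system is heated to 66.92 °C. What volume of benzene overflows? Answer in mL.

The cup also expands: β_container ≈ 3α = 2.7×10⁻⁵ /K
Net overflow = V₀(β_liq − 3α_cont)ΔT
β − 3α = 1.20×10⁻³ − 2.7×10⁻⁵ = 1.173×10⁻³ /K; ΔT = 59.641 K
ΔV = 976 × 1.173×10⁻³ × 59.641 = 68.3 mL

68.3 mL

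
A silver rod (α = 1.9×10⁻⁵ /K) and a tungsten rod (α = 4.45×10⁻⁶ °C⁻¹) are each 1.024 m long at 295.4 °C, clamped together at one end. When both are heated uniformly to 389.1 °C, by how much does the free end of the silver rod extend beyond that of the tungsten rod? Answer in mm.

ΔT = 93.7 K
silver: ΔL = 1.9×10⁻⁵ × 1.024 m × 93.7 = 1.8230×10⁻³ m = 1.8230 mm
tungsten: ΔL = 4.45×10⁻⁶ × 1.024 m × 93.7 = 4.2697×10⁻⁴ m = 0.42697 mm
difference = 1.8230 − 0.42697 = 1.39603 mm

1.40 mm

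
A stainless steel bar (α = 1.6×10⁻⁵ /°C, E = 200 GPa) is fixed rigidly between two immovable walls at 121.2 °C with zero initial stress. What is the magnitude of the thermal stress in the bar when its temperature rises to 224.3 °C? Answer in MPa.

Fully constrained: the free strain ε = αΔT is blocked, so σ = Eε = EαΔT.
|ΔT| = 103.1 K
σ = 200×10⁹ × 1.6×10⁻⁵ × 103.1 = 3.30×10⁸ Pa

σ = 330 MPa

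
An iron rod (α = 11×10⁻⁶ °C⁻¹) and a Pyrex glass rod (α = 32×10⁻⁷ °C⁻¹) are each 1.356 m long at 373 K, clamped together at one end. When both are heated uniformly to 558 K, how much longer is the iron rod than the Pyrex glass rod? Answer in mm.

1.96 mm

ΔT = 185 K
iron: ΔL = 11×10⁻⁶ × 1.356 m × 185 = 2.7595×10⁻³ m = 2.7595 mm
Pyrex glass: ΔL = 32×10⁻⁷ × 1.356 m × 185 = 8.0275×10⁻⁴ m = 0.80275 mm
difference = 2.7595 − 0.80275 = 1.95675 mm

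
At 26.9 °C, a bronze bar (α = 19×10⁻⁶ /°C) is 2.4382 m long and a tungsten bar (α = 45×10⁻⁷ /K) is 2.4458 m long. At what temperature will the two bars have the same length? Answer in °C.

T = 242.1 °C

Equal length when α₁L₁ΔT − α₂L₂ΔT = L₂ − L₁ = 7.60×10⁻³ m
α₁L₁ = 4.63258×10⁻⁵, α₂L₂ = 1.10061×10⁻⁵ → Δ(αL) = 3.53197×10⁻⁵ m/K
ΔT = 7.60×10⁻³ / 3.53197×10⁻⁵ = 215.177 K, so T = 26.9 + 215.177 = 242.077 °C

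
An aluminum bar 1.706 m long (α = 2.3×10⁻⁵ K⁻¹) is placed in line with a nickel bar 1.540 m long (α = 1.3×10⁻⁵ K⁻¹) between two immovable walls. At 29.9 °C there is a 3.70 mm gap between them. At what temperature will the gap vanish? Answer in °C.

α₁L₁ = 3.9238×10⁻⁵ m/K, α₂L₂ = 2.002×10⁻⁵ m/K → total 5.9258×10⁻⁵ m/K
ΔT = g/(α₁L₁+α₂L₂) = 3.70×10⁻³ / 5.9258×10⁻⁵ = 62.439 K
T = 29.9 + 62.439 = 92.339 °C

T = 92.3 °C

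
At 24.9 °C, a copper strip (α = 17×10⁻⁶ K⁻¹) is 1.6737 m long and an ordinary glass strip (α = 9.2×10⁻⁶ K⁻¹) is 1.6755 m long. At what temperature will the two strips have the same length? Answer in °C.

L₁(1 + α₁ΔT) = L₂(1 + α₂ΔT) ⇒ ΔT = (L₂ − L₁)/(α₁L₁ − α₂L₂)
L₂ − L₁ = 1.6755 − 1.6737 = 1.80×10⁻³ m
α₁L₁ − α₂L₂ = 17×10⁻⁶×1.6737 − 9.2×10⁻⁶×1.6755 = 1.30383×10⁻⁵ m/K
ΔT = 1.80×10⁻³ / 1.30383×10⁻⁵ = 138.055 K
T = 24.9 + 138.055 = 162.955 °C

T = 163.0 °C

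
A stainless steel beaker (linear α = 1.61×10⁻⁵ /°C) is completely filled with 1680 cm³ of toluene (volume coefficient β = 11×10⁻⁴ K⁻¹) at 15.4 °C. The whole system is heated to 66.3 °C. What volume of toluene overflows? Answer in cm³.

The beaker also expands: β_container ≈ 3α = 4.83×10⁻⁵ /K
Net overflow = V₀(β_liq − 3α_cont)ΔT
β − 3α = 1.10×10⁻³ − 4.83×10⁻⁵ = 1.0517×10⁻³ /K; ΔT = 50.9 K
ΔV = 1680 × 1.0517×10⁻³ × 50.9 = 89.9 cm³

89.9 cm³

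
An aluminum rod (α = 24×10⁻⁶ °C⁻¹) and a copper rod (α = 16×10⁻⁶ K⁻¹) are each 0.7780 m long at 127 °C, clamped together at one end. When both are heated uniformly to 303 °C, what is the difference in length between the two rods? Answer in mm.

ΔT = 176 K
aluminum: ΔL = 24×10⁻⁶ × 0.7780 m × 176 = 3.2863×10⁻³ m = 3.2863 mm
copper: ΔL = 16×10⁻⁶ × 0.7780 m × 176 = 2.1908×10⁻³ m = 2.1908 mm
difference = 3.2863 − 2.1908 = 1.0955 mm

1.10 mm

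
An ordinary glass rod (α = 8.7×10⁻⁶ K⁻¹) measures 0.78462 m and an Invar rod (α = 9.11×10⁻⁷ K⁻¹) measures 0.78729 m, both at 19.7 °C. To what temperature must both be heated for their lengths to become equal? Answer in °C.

Equal length when α₁L₁ΔT − α₂L₂ΔT = L₂ − L₁ = 2.67×10⁻³ m
α₁L₁ = 6.826194×10⁻⁶, α₂L₂ = 7.1722119×10⁻⁷ → Δ(αL) = 6.10897281×10⁻⁶ m/K
ΔT = 2.67×10⁻³ / 6.10897281×10⁻⁶ = 437.062 K, so T = 19.7 + 437.062 = 456.762 °C

T = 456.8 °C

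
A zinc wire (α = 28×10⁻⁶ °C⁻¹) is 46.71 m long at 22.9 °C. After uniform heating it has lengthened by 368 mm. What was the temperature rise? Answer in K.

ΔT = 281 K

ΔL = αL₀ΔT ⇒ ΔT = ΔL / (αL₀)
ΔT = 368×10⁻³ m / (28×10⁻⁶ × 46.71 m) = 281.37 K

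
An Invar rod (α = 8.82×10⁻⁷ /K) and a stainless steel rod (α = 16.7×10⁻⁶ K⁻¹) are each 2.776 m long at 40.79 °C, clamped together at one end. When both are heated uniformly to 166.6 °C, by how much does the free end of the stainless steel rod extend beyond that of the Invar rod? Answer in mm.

ΔT = 125.81 K
Invar: ΔL = 8.82×10⁻⁷ × 2.776 m × 125.81 = 3.0804×10⁻⁴ m = 0.30804 mm
stainless steel: ΔL = 16.7×10⁻⁶ × 2.776 m × 125.81 = 5.8325×10⁻³ m = 5.8325 mm
difference = 5.8325 − 0.30804 = 5.52446 mm

5.52 mm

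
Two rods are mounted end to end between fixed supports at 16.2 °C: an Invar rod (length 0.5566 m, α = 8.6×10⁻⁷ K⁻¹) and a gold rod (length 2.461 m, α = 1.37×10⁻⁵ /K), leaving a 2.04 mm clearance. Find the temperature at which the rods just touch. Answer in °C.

α₁L₁ = 4.78676×10⁻⁷ m/K, α₂L₂ = 3.37157×10⁻⁵ m/K → total 3.4194376×10⁻⁵ m/K
ΔT = g/(α₁L₁+α₂L₂) = 2.04×10⁻³ / 3.4194376×10⁻⁵ = 59.659 K
T = 16.2 + 59.659 = 75.859 °C

T = 75.9 °C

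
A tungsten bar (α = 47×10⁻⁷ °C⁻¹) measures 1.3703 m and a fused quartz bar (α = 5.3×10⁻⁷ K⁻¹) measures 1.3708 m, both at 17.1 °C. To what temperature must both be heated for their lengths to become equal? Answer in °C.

T = 104.6 °C

Equal length when α₁L₁ΔT − α₂L₂ΔT = L₂ − L₁ = 5.00×10⁻⁴ m
α₁L₁ = 6.44041×10⁻⁶, α₂L₂ = 7.26524×10⁻⁷ → Δ(αL) = 5.713886×10⁻⁶ m/K
ΔT = 5.00×10⁻⁴ / 5.713886×10⁻⁶ = 87.506 K, so T = 17.1 + 87.506 = 104.606 °C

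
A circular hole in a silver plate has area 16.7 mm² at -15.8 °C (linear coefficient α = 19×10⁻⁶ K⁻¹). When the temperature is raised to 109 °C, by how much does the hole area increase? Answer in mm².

Area coefficient ≈ 2α; |ΔT| = 124.8 K
ΔA = 2αA₀ΔT = 2(19×10⁻⁶)(16.7)(124.8) = 0.0792 mm²

ΔA = 0.0792 mm²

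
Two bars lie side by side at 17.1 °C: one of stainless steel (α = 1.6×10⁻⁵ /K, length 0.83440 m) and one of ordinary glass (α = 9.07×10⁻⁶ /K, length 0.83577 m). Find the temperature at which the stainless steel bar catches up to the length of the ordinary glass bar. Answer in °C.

L₁(1 + α₁ΔT) = L₂(1 + α₂ΔT) ⇒ ΔT = (L₂ − L₁)/(α₁L₁ − α₂L₂)
L₂ − L₁ = 0.83577 − 0.83440 = 1.37×10⁻³ m
α₁L₁ − α₂L₂ = 1.6×10⁻⁵×0.83440 − 9.07×10⁻⁶×0.83577 = 5.7699661×10⁻⁶ m/K
ΔT = 1.37×10⁻³ / 5.7699661×10⁻⁶ = 237.436 K
T = 17.1 + 237.436 = 254.536 °C

T = 254.5 °C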